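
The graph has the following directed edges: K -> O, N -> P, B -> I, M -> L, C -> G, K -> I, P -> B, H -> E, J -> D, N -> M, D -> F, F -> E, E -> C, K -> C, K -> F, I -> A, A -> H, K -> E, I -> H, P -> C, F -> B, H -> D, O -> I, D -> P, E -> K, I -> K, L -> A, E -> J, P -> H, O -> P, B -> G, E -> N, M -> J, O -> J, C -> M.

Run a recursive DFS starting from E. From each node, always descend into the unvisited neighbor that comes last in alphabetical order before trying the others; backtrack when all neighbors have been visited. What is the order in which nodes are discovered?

E, N, P, H, D, F, B, I, K, O, J, C, M, L, A, G

Visit E
E → N
N → P
P → H
H → D
D → F
F → B
B → I
I → K
K → O
O → J
K → C
C → M
M → L
L → A
C → G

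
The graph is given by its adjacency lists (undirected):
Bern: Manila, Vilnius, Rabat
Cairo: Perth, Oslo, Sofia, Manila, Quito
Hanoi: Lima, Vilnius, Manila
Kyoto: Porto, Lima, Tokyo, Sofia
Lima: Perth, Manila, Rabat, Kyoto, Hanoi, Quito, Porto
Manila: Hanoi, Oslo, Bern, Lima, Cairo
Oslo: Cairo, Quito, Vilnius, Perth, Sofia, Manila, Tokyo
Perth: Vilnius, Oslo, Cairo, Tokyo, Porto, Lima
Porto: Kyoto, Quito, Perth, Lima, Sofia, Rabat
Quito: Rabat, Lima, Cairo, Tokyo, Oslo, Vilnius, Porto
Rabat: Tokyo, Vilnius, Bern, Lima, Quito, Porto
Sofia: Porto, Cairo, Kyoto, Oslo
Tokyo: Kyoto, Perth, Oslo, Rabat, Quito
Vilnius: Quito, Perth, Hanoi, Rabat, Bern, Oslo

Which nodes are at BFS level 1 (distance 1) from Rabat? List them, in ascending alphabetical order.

Bern, Lima, Porto, Quito, Tokyo, Vilnius

Level 0: Rabat
Level 1: Bern, Lima, Porto, Quito, Tokyo, Vilnius
Level 2: Cairo, Hanoi, Kyoto, Manila, Oslo, Perth, Sofia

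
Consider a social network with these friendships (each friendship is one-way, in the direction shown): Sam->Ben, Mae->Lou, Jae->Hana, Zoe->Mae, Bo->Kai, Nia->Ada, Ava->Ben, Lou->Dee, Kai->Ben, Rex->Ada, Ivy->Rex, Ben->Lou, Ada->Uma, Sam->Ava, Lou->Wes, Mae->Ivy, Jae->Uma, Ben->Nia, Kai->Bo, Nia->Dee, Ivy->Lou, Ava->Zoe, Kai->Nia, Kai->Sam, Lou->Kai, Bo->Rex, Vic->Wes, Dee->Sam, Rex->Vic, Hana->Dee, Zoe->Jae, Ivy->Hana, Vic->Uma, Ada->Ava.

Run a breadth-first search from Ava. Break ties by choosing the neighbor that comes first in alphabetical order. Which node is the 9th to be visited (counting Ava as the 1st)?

Visit Ava; enqueue Ben, Zoe → queue [Ben, Zoe]
Visit Ben; enqueue Lou, Nia → queue [Zoe, Lou, Nia]
Visit Zoe; enqueue Jae, Mae → queue [Lou, Nia, Jae, Mae]
Visit Lou; enqueue Dee, Kai, Wes → queue [Nia, Jae, Mae, Dee, Kai, Wes]
Visit Nia; enqueue Ada → queue [Jae, Mae, Dee, Kai, Wes, Ada]
Visit Jae; enqueue Hana, Uma → queue [Mae, Dee, Kai, Wes, Ada, Hana, Uma]
Visit Mae; enqueue Ivy → queue [Dee, Kai, Wes, Ada, Hana, Uma, Ivy]
Visit Dee; enqueue Sam → queue [Kai, Wes, Ada, Hana, Uma, Ivy, Sam]
Visit Kai; enqueue Bo → queue [Wes, Ada, Hana, Uma, Ivy, Sam, Bo]
Visit Wes → queue [Ada, Hana, Uma, Ivy, Sam, Bo]
Visit Ada → queue [Hana, Uma, Ivy, Sam, Bo]
Visit Hana → queue [Uma, Ivy, Sam, Bo]
Visit Uma → queue [Ivy, Sam, Bo]
Visit Ivy; enqueue Rex → queue [Sam, Bo, Rex]
Visit Sam → queue [Bo, Rex]
Visit Bo → queue [Rex]
Visit Rex; enqueue Vic → queue [Vic]
Visit Vic → queue []

Visit order: Ava, Ben, Zoe, Lou, Nia, Jae, Mae, Dee, Kai, Wes, Ada, Hana, Uma, Ivy, Sam, Bo, Rex, Vic

Kai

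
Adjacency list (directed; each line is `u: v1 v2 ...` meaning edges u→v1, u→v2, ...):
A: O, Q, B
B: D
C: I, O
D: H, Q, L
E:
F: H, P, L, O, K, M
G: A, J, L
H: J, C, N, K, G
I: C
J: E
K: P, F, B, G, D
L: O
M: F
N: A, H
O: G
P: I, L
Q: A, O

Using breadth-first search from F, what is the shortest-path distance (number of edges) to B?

2

Level 0: F
Level 1: H, K, L, M, O, P
Level 2: B, C, D, G, I, J, N
Level 3: A, E, Q
B first appears at level 2.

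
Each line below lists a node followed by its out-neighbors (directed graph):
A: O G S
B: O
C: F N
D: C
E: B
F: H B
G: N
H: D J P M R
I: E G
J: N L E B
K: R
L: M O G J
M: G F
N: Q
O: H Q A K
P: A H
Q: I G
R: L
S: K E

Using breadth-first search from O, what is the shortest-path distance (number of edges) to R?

2

Level 0: O
Level 1: A, H, K, Q
Level 2: D, G, I, J, M, P, R, S
Level 3: B, C, E, F, L, N
R first appears at level 2.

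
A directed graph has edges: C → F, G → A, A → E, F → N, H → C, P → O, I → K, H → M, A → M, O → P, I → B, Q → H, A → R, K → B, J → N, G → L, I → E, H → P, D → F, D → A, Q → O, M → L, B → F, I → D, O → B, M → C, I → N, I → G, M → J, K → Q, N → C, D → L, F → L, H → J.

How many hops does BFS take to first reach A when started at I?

Level 0: I
Level 1: B, D, E, G, K, N
Level 2: A, C, F, L, Q
Level 3: H, M, O, R
Level 4: J, P
A first appears at level 2.

2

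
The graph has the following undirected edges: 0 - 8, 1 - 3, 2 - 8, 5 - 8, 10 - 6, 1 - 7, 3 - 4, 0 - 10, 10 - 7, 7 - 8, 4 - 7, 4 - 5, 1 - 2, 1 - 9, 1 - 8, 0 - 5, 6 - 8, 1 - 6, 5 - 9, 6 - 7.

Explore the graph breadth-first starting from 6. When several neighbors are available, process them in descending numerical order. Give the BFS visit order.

Visit 6; enqueue 10, 8, 7, 1 → queue [10, 8, 7, 1]
Visit 10; enqueue 0 → queue [8, 7, 1, 0]
Visit 8; enqueue 5, 2 → queue [7, 1, 0, 5, 2]
Visit 7; enqueue 4 → queue [1, 0, 5, 2, 4]
Visit 1; enqueue 9, 3 → queue [0, 5, 2, 4, 9, 3]
Visit 0 → queue [5, 2, 4, 9, 3]
Visit 5 → queue [2, 4, 9, 3]
Visit 2 → queue [4, 9, 3]
Visit 4 → queue [9, 3]
Visit 9 → queue [3]
Visit 3 → queue []

6, 10, 8, 7, 1, 0, 5, 2, 4, 9, 3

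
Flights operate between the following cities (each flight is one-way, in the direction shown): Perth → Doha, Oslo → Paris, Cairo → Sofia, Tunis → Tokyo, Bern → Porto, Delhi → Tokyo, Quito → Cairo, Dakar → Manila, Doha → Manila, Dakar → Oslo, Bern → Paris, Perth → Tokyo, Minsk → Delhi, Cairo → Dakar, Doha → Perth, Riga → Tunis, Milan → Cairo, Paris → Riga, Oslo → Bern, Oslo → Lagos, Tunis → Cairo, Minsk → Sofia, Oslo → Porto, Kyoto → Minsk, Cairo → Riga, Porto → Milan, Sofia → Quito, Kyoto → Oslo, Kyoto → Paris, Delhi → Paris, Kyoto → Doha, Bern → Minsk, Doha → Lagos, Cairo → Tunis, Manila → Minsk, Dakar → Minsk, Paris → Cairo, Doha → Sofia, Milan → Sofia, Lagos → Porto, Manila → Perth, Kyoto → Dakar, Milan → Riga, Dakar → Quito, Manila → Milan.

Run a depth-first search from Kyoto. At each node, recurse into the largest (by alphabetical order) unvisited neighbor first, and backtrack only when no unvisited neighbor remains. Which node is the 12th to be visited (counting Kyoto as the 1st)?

Visit Kyoto
Kyoto → Paris
Paris → Riga
Riga → Tunis
Tunis → Tokyo
Tunis → Cairo
Cairo → Sofia
Sofia → Quito
Cairo → Dakar
Dakar → Oslo
Oslo → Porto
Porto → Milan
Oslo → Lagos
Oslo → Bern
Bern → Minsk
Minsk → Delhi
Dakar → Manila
Manila → Perth
Perth → Doha

Visit order: Kyoto, Paris, Riga, Tunis, Tokyo, Cairo, Sofia, Quito, Dakar, Oslo, Porto, Milan, Lagos, Bern, Minsk, Delhi, Manila, Perth, Doha

Milan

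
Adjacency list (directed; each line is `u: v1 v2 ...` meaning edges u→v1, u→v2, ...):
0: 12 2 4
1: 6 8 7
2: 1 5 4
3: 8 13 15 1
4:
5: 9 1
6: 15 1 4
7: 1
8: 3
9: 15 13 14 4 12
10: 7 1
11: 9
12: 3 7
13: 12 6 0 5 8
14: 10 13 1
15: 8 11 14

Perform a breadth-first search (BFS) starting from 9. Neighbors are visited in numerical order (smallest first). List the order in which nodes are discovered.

9 -> 4 -> 12 -> 13 -> 14 -> 15 -> 3 -> 7 -> 0 -> 5 -> 6 -> 8 -> 1 -> 10 -> 11 -> 2

Visit 9; enqueue 4, 12, 13, 14, 15 → queue [4, 12, 13, 14, 15]
Visit 4 → queue [12, 13, 14, 15]
Visit 12; enqueue 3, 7 → queue [13, 14, 15, 3, 7]
Visit 13; enqueue 0, 5, 6, 8 → queue [14, 15, 3, 7, 0, 5, 6, 8]
Visit 14; enqueue 1, 10 → queue [15, 3, 7, 0, 5, 6, 8, 1, 10]
Visit 15; enqueue 11 → queue [3, 7, 0, 5, 6, 8, 1, 10, 11]
Visit 3 → queue [7, 0, 5, 6, 8, 1, 10, 11]
Visit 7 → queue [0, 5, 6, 8, 1, 10, 11]
Visit 0; enqueue 2 → queue [5, 6, 8, 1, 10, 11, 2]
Visit 5 → queue [6, 8, 1, 10, 11, 2]
Visit 6 → queue [8, 1, 10, 11, 2]
Visit 8 → queue [1, 10, 11, 2]
Visit 1 → queue [10, 11, 2]
Visit 10 → queue [11, 2]
Visit 11 → queue [2]
Visit 2 → queue []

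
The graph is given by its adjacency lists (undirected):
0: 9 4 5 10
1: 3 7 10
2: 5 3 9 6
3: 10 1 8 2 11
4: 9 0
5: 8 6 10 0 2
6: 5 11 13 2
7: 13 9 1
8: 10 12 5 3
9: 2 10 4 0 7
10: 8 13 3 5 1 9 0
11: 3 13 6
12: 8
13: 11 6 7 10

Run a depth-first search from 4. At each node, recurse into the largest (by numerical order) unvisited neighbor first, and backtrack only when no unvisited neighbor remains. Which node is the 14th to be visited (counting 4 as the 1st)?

0

Visit 4
4 → 9
9 → 10
10 → 13
13 → 11
11 → 6
6 → 5
5 → 8
8 → 12
8 → 3
3 → 2
3 → 1
1 → 7
5 → 0

Visit order: 4, 9, 10, 13, 11, 6, 5, 8, 12, 3, 2, 1, 7, 0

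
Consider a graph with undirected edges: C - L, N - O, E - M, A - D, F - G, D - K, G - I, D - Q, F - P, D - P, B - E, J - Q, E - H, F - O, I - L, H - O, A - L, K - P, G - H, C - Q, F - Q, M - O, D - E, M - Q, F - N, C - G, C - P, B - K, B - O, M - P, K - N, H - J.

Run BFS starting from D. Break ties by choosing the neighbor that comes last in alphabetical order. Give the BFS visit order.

Visit D; enqueue Q, P, K, E, A → queue [Q, P, K, E, A]
Visit Q; enqueue M, J, F, C → queue [P, K, E, A, M, J, F, C]
Visit P → queue [K, E, A, M, J, F, C]
Visit K; enqueue N, B → queue [E, A, M, J, F, C, N, B]
Visit E; enqueue H → queue [A, M, J, F, C, N, B, H]
Visit A; enqueue L → queue [M, J, F, C, N, B, H, L]
Visit M; enqueue O → queue [J, F, C, N, B, H, L, O]
Visit J → queue [F, C, N, B, H, L, O]
Visit F; enqueue G → queue [C, N, B, H, L, O, G]
Visit C → queue [N, B, H, L, O, G]
Visit N → queue [B, H, L, O, G]
Visit B → queue [H, L, O, G]
Visit H → queue [L, O, G]
Visit L; enqueue I → queue [O, G, I]
Visit O → queue [G, I]
Visit G → queue [I]
Visit I → queue []

D Q P K E A M J F C N B H L O G I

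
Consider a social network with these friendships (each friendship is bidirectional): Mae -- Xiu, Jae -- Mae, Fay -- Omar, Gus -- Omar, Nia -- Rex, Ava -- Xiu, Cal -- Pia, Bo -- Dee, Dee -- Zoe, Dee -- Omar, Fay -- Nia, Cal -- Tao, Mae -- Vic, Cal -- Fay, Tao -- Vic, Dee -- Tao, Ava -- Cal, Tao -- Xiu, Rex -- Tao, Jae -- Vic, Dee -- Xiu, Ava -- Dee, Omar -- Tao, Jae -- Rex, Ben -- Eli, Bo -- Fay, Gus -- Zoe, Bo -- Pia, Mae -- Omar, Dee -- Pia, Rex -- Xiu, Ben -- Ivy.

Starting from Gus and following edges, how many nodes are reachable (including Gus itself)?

16

BFS from Gus visits: Gus, Omar, Zoe, Dee, Fay, Mae, Tao, Ava, Bo, Pia, Xiu, Cal, Nia, Jae, Vic, Rex
Reachable nodes: 16 of 19 total.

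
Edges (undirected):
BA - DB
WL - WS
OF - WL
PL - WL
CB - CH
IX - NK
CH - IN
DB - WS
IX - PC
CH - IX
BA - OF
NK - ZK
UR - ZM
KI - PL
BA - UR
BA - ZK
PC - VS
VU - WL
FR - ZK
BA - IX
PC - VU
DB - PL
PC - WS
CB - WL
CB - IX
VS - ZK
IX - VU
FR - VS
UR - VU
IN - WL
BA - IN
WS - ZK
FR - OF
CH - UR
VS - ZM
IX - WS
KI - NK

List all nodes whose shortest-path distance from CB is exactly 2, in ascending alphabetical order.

BA, IN, NK, OF, PC, PL, UR, VU, WS

Level 0: CB
Level 1: CH, IX, WL
Level 2: BA, IN, NK, OF, PC, PL, UR, VU, WS
Level 3: DB, FR, KI, VS, ZK, ZM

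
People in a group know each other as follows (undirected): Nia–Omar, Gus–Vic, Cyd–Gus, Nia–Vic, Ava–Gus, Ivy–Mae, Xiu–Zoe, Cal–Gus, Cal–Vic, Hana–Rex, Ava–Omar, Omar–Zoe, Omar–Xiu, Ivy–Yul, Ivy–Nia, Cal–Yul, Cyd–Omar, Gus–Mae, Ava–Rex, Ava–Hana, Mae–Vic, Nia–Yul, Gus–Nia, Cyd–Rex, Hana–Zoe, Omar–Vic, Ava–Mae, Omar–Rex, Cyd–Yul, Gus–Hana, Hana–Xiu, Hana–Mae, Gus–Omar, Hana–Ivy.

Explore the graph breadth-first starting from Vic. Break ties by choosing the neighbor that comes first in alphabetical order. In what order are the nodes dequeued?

Vic, Cal, Gus, Mae, Nia, Omar, Yul, Ava, Cyd, Hana, Ivy, Rex, Xiu, Zoe

Visit Vic; enqueue Cal, Gus, Mae, Nia, Omar → queue [Cal, Gus, Mae, Nia, Omar]
Visit Cal; enqueue Yul → queue [Gus, Mae, Nia, Omar, Yul]
Visit Gus; enqueue Ava, Cyd, Hana → queue [Mae, Nia, Omar, Yul, Ava, Cyd, Hana]
Visit Mae; enqueue Ivy → queue [Nia, Omar, Yul, Ava, Cyd, Hana, Ivy]
Visit Nia → queue [Omar, Yul, Ava, Cyd, Hana, Ivy]
Visit Omar; enqueue Rex, Xiu, Zoe → queue [Yul, Ava, Cyd, Hana, Ivy, Rex, Xiu, Zoe]
Visit Yul → queue [Ava, Cyd, Hana, Ivy, Rex, Xiu, Zoe]
Visit Ava → queue [Cyd, Hana, Ivy, Rex, Xiu, Zoe]
Visit Cyd → queue [Hana, Ivy, Rex, Xiu, Zoe]
Visit Hana → queue [Ivy, Rex, Xiu, Zoe]
Visit Ivy → queue [Rex, Xiu, Zoe]
Visit Rex → queue [Xiu, Zoe]
Visit Xiu → queue [Zoe]
Visit Zoe → queue []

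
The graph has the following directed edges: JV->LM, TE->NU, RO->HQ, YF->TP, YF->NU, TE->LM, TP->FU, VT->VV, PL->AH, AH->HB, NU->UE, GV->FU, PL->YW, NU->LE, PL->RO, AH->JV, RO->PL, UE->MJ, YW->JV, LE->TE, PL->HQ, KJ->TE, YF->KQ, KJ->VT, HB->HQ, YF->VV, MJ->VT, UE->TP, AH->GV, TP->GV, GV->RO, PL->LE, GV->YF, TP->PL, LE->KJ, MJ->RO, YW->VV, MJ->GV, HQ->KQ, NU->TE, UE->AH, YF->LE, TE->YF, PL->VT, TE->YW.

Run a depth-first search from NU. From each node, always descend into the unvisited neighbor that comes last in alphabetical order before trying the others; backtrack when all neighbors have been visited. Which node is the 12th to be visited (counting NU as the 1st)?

Visit NU
NU → UE
UE → TP
TP → PL
PL → YW
YW → VV
YW → JV
JV → LM
PL → VT
PL → RO
RO → HQ
HQ → KQ
PL → LE
LE → TE
TE → YF
LE → KJ
PL → AH
AH → HB
AH → GV
GV → FU
UE → MJ

Visit order: NU, UE, TP, PL, YW, VV, JV, LM, VT, RO, HQ, KQ, LE, TE, YF, KJ, AH, HB, GV, FU, MJ

KQ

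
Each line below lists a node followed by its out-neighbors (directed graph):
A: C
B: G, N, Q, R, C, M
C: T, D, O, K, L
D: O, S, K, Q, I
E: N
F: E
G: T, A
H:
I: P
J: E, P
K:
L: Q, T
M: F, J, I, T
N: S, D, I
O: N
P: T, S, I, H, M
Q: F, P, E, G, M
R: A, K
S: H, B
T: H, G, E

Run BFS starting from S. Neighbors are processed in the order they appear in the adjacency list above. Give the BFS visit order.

Visit S; enqueue H, B → queue [H, B]
Visit H → queue [B]
Visit B; enqueue G, N, Q, R, C, M → queue [G, N, Q, R, C, M]
Visit G; enqueue T, A → queue [N, Q, R, C, M, T, A]
Visit N; enqueue D, I → queue [Q, R, C, M, T, A, D, I]
Visit Q; enqueue F, P, E → queue [R, C, M, T, A, D, I, F, P, E]
Visit R; enqueue K → queue [C, M, T, A, D, I, F, P, E, K]
Visit C; enqueue O, L → queue [M, T, A, D, I, F, P, E, K, O, L]
Visit M; enqueue J → queue [T, A, D, I, F, P, E, K, O, L, J]
Visit T → queue [A, D, I, F, P, E, K, O, L, J]
Visit A → queue [D, I, F, P, E, K, O, L, J]
Visit D → queue [I, F, P, E, K, O, L, J]
Visit I → queue [F, P, E, K, O, L, J]
Visit F → queue [P, E, K, O, L, J]
Visit P → queue [E, K, O, L, J]
Visit E → queue [K, O, L, J]
Visit K → queue [O, L, J]
Visit O → queue [L, J]
Visit L → queue [J]
Visit J → queue []

S, H, B, G, N, Q, R, C, M, T, A, D, I, F, P, E, K, O, L, J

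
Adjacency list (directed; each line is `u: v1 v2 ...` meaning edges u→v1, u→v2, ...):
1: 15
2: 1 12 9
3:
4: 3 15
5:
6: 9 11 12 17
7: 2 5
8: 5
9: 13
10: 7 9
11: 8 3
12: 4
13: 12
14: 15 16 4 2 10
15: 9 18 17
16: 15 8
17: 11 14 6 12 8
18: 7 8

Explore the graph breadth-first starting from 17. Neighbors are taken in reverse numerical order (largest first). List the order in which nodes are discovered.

Visit 17; enqueue 14, 12, 11, 8, 6 → queue [14, 12, 11, 8, 6]
Visit 14; enqueue 16, 15, 10, 4, 2 → queue [12, 11, 8, 6, 16, 15, 10, 4, 2]
Visit 12 → queue [11, 8, 6, 16, 15, 10, 4, 2]
Visit 11; enqueue 3 → queue [8, 6, 16, 15, 10, 4, 2, 3]
Visit 8; enqueue 5 → queue [6, 16, 15, 10, 4, 2, 3, 5]
Visit 6; enqueue 9 → queue [16, 15, 10, 4, 2, 3, 5, 9]
Visit 16 → queue [15, 10, 4, 2, 3, 5, 9]
Visit 15; enqueue 18 → queue [10, 4, 2, 3, 5, 9, 18]
Visit 10; enqueue 7 → queue [4, 2, 3, 5, 9, 18, 7]
Visit 4 → queue [2, 3, 5, 9, 18, 7]
Visit 2; enqueue 1 → queue [3, 5, 9, 18, 7, 1]
Visit 3 → queue [5, 9, 18, 7, 1]
Visit 5 → queue [9, 18, 7, 1]
Visit 9; enqueue 13 → queue [18, 7, 1, 13]
Visit 18 → queue [7, 1, 13]
Visit 7 → queue [1, 13]
Visit 1 → queue [13]
Visit 13 → queue []

17, 14, 12, 11, 8, 6, 16, 15, 10, 4, 2, 3, 5, 9, 18, 7, 1, 13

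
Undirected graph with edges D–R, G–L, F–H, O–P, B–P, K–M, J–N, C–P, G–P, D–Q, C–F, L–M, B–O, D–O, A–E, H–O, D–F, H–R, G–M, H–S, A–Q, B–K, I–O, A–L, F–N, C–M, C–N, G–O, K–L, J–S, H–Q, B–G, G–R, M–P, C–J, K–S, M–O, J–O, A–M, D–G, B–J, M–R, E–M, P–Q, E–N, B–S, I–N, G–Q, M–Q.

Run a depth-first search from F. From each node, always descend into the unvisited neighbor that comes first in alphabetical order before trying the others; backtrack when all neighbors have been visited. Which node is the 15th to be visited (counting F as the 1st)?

S

Visit F
F → C
C → J
J → B
B → G
G → D
D → O
O → H
H → Q
Q → A
A → E
E → M
M → K
K → L
K → S
M → P
M → R
E → N
N → I

Visit order: F, C, J, B, G, D, O, H, Q, A, E, M, K, L, S, P, R, N, I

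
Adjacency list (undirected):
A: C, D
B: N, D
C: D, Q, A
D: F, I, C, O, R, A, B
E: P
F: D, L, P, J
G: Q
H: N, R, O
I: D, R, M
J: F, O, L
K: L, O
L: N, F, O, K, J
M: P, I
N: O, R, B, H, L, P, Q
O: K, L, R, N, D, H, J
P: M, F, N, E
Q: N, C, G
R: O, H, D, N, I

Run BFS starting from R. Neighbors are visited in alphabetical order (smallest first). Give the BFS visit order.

Visit R; enqueue D, H, I, N, O → queue [D, H, I, N, O]
Visit D; enqueue A, B, C, F → queue [H, I, N, O, A, B, C, F]
Visit H → queue [I, N, O, A, B, C, F]
Visit I; enqueue M → queue [N, O, A, B, C, F, M]
Visit N; enqueue L, P, Q → queue [O, A, B, C, F, M, L, P, Q]
Visit O; enqueue J, K → queue [A, B, C, F, M, L, P, Q, J, K]
Visit A → queue [B, C, F, M, L, P, Q, J, K]
Visit B → queue [C, F, M, L, P, Q, J, K]
Visit C → queue [F, M, L, P, Q, J, K]
Visit F → queue [M, L, P, Q, J, K]
Visit M → queue [L, P, Q, J, K]
Visit L → queue [P, Q, J, K]
Visit P; enqueue E → queue [Q, J, K, E]
Visit Q; enqueue G → queue [J, K, E, G]
Visit J → queue [K, E, G]
Visit K → queue [E, G]
Visit E → queue [G]
Visit G → queue []

R, D, H, I, N, O, A, B, C, F, M, L, P, Q, J, K, E, G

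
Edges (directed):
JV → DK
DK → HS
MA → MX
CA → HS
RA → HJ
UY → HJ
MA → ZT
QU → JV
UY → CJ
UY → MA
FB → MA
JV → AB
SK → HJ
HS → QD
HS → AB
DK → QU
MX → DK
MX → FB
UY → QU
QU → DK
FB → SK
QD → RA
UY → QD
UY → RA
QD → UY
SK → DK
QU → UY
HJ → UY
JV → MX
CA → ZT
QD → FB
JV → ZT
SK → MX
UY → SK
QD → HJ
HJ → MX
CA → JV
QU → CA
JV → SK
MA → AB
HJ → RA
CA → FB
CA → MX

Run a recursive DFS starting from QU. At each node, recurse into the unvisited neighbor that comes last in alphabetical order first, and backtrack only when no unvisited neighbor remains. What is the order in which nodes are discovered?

Visit QU
QU → UY
UY → SK
SK → MX
MX → FB
FB → MA
MA → ZT
MA → AB
MX → DK
DK → HS
HS → QD
QD → RA
RA → HJ
UY → CJ
QU → JV
QU → CA

QU UY SK MX FB MA ZT AB DK HS QD RA HJ CJ JV CA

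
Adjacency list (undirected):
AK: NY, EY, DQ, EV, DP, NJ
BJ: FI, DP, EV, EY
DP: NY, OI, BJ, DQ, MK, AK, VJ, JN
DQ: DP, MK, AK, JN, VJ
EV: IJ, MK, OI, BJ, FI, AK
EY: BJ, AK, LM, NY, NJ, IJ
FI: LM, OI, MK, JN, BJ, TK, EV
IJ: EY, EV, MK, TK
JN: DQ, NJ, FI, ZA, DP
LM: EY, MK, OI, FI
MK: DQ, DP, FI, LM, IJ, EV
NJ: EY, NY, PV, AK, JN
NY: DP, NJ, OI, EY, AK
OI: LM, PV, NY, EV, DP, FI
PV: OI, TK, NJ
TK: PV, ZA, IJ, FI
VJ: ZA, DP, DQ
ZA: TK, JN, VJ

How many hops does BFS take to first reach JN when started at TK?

Level 0: TK
Level 1: FI, IJ, PV, ZA
Level 2: BJ, EV, EY, JN, LM, MK, NJ, OI, VJ
Level 3: AK, DP, DQ, NY
JN first appears at level 2.

2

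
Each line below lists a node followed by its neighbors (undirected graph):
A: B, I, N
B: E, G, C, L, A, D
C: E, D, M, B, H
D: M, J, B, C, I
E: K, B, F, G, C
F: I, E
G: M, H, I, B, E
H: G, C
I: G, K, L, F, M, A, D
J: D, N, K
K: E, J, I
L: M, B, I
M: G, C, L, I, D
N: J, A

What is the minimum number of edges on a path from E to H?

2

Level 0: E
Level 1: B, C, F, G, K
Level 2: A, D, H, I, J, L, M
Level 3: N
H first appears at level 2.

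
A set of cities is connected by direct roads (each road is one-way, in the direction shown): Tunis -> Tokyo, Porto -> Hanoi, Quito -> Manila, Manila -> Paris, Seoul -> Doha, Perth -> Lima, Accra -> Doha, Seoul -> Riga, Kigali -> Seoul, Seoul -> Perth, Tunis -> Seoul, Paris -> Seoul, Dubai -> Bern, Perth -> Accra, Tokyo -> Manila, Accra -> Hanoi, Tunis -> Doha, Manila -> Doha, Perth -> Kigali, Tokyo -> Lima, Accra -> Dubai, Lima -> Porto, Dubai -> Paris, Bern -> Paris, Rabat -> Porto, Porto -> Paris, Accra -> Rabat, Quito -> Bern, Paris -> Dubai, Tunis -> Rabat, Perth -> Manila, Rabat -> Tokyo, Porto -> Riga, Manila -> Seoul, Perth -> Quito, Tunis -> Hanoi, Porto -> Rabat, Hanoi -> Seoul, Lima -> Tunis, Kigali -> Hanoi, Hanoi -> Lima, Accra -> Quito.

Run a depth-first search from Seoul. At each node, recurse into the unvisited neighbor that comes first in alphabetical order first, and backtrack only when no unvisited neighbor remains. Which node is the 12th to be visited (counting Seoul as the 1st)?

Tokyo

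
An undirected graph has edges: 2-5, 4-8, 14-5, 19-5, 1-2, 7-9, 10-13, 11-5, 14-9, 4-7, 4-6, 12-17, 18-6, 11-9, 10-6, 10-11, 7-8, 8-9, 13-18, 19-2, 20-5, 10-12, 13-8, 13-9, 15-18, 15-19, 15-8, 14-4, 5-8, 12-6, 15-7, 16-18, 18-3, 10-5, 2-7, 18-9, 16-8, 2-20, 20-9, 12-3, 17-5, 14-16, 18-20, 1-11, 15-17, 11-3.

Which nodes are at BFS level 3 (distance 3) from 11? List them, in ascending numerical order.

4, 15, 16

Level 0: 11
Level 1: 1, 3, 5, 9, 10
Level 2: 2, 6, 7, 8, 12, 13, 14, 17, 18, 19, 20
Level 3: 4, 15, 16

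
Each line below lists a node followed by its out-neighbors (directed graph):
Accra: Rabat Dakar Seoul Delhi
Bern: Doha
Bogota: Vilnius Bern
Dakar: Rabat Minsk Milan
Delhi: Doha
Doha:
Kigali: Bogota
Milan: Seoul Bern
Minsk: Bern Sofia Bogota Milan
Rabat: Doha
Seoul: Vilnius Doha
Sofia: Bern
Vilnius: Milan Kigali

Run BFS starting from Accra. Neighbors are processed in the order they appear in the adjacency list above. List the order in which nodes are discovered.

Visit Accra; enqueue Rabat, Dakar, Seoul, Delhi → queue [Rabat, Dakar, Seoul, Delhi]
Visit Rabat; enqueue Doha → queue [Dakar, Seoul, Delhi, Doha]
Visit Dakar; enqueue Minsk, Milan → queue [Seoul, Delhi, Doha, Minsk, Milan]
Visit Seoul; enqueue Vilnius → queue [Delhi, Doha, Minsk, Milan, Vilnius]
Visit Delhi → queue [Doha, Minsk, Milan, Vilnius]
Visit Doha → queue [Minsk, Milan, Vilnius]
Visit Minsk; enqueue Bern, Sofia, Bogota → queue [Milan, Vilnius, Bern, Sofia, Bogota]
Visit Milan → queue [Vilnius, Bern, Sofia, Bogota]
Visit Vilnius; enqueue Kigali → queue [Bern, Sofia, Bogota, Kigali]
Visit Bern → queue [Sofia, Bogota, Kigali]
Visit Sofia → queue [Bogota, Kigali]
Visit Bogota → queue [Kigali]
Visit Kigali → queue []

Accra, Rabat, Dakar, Seoul, Delhi, Doha, Minsk, Milan, Vilnius, Bern, Sofia, Bogota, Kigali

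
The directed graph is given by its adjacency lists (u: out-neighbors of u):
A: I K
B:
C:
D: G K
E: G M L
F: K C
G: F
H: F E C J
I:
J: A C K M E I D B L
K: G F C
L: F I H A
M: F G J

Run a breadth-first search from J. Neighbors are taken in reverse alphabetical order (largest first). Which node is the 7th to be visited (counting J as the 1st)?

Visit J; enqueue M, L, K, I, E, D, C, B, A → queue [M, L, K, I, E, D, C, B, A]
Visit M; enqueue G, F → queue [L, K, I, E, D, C, B, A, G, F]
Visit L; enqueue H → queue [K, I, E, D, C, B, A, G, F, H]
Visit K → queue [I, E, D, C, B, A, G, F, H]
Visit I → queue [E, D, C, B, A, G, F, H]
Visit E → queue [D, C, B, A, G, F, H]
Visit D → queue [C, B, A, G, F, H]
Visit C → queue [B, A, G, F, H]
Visit B → queue [A, G, F, H]
Visit A → queue [G, F, H]
Visit G → queue [F, H]
Visit F → queue [H]
Visit H → queue []

Visit order: J, M, L, K, I, E, D, C, B, A, G, F, H

D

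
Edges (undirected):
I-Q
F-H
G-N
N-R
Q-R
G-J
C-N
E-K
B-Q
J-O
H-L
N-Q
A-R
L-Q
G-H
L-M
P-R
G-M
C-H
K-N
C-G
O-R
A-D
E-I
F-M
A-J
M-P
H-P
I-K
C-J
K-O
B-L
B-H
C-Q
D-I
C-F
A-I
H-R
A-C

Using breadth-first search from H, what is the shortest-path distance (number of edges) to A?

Level 0: H
Level 1: B, C, F, G, L, P, R
Level 2: A, J, M, N, O, Q
Level 3: D, I, K
Level 4: E
A first appears at level 2.

2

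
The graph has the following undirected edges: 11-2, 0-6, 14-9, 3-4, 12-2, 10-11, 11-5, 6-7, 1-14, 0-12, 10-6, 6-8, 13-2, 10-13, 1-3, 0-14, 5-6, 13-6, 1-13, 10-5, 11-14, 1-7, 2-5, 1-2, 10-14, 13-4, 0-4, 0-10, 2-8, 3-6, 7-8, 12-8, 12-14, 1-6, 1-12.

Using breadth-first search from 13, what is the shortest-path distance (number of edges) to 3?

Level 0: 13
Level 1: 1, 2, 4, 6, 10
Level 2: 0, 3, 5, 7, 8, 11, 12, 14
Level 3: 9
3 first appears at level 2.

2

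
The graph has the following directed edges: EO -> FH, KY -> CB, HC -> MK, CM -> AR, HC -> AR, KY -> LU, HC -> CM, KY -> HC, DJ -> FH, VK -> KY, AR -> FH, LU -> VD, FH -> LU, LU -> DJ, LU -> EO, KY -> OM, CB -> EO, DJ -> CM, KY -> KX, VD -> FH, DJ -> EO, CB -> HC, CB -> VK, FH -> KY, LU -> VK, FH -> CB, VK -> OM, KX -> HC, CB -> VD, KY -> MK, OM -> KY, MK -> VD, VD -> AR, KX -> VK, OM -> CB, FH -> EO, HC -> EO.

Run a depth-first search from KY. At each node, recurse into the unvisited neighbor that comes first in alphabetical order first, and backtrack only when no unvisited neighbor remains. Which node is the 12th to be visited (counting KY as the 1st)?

HC

Visit KY
KY → CB
CB → EO
EO → FH
FH → LU
LU → DJ
DJ → CM
CM → AR
LU → VD
LU → VK
VK → OM
CB → HC
HC → MK
KY → KX

Visit order: KY, CB, EO, FH, LU, DJ, CM, AR, VD, VK, OM, HC, MK, KX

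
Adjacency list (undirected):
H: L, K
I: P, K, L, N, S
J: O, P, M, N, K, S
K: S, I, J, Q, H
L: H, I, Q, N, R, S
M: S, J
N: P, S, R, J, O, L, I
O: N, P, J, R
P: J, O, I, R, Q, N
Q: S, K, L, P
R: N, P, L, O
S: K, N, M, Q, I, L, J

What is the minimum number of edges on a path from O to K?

2

Level 0: O
Level 1: J, N, P, R
Level 2: I, K, L, M, Q, S
Level 3: H
K first appears at level 2.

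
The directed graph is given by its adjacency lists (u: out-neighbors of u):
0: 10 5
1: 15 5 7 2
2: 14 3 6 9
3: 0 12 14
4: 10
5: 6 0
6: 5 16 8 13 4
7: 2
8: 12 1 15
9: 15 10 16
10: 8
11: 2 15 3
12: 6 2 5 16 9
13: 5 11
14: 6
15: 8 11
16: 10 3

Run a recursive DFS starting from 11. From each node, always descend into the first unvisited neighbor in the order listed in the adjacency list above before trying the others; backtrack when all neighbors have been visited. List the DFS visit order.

Visit 11
11 → 2
2 → 14
14 → 6
6 → 5
5 → 0
0 → 10
10 → 8
8 → 12
12 → 16
16 → 3
12 → 9
9 → 15
8 → 1
1 → 7
6 → 13
6 → 4

11 → 2 → 14 → 6 → 5 → 0 → 10 → 8 → 12 → 16 → 3 → 9 → 15 → 1 → 7 → 13 → 4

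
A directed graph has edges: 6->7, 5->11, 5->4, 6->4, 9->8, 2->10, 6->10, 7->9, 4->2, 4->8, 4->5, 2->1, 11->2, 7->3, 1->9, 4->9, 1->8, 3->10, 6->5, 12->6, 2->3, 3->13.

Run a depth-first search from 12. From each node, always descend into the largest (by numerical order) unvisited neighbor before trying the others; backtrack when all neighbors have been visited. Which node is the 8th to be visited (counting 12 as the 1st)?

Visit 12
12 → 6
6 → 10
6 → 7
7 → 9
9 → 8
7 → 3
3 → 13
6 → 5
5 → 11
11 → 2
2 → 1
5 → 4

Visit order: 12, 6, 10, 7, 9, 8, 3, 13, 5, 11, 2, 1, 4

13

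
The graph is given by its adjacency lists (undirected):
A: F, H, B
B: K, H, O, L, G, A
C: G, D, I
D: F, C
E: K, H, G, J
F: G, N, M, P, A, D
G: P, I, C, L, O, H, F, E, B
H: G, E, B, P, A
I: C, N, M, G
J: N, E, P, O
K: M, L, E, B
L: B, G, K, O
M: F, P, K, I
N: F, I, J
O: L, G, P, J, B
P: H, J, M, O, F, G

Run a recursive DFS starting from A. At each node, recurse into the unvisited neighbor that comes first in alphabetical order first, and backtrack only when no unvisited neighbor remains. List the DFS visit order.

Visit A
A → B
B → G
G → C
C → D
D → F
F → M
M → I
I → N
N → J
J → E
E → H
H → P
P → O
O → L
L → K

A, B, G, C, D, F, M, I, N, J, E, H, P, O, L, K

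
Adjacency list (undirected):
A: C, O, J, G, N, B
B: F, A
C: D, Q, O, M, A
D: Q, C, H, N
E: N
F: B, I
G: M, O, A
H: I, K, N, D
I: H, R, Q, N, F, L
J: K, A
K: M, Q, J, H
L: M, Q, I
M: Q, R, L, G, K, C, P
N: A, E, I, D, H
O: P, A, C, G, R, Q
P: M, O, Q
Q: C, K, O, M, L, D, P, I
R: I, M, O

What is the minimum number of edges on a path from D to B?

3

Level 0: D
Level 1: C, H, N, Q
Level 2: A, E, I, K, L, M, O, P
Level 3: B, F, G, J, R
B first appears at level 3.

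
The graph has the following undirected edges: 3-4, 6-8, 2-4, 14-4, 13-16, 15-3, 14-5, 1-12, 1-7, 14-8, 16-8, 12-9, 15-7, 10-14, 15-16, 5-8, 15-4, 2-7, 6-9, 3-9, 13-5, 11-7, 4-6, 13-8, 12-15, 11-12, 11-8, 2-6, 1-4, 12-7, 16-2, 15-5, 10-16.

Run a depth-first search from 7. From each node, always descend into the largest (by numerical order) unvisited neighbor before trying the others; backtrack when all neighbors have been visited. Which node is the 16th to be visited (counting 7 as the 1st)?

2

Visit 7
7 → 15
15 → 16
16 → 13
13 → 8
8 → 14
14 → 10
14 → 5
14 → 4
4 → 6
6 → 9
9 → 12
12 → 11
12 → 1
9 → 3
6 → 2

Visit order: 7, 15, 16, 13, 8, 14, 10, 5, 4, 6, 9, 12, 11, 1, 3, 2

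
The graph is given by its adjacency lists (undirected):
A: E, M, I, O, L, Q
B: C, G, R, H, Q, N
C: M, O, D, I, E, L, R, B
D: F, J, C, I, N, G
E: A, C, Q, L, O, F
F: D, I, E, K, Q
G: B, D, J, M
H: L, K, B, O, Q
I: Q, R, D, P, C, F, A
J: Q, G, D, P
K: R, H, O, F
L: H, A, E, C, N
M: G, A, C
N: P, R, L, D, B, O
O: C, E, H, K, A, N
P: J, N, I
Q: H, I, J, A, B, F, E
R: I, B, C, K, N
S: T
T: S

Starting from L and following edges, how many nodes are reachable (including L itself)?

18

BFS from L visits: L, A, C, E, H, N, I, M, O, Q, B, D, R, F, K, P, G, J
Reachable nodes: 18 of 20 total.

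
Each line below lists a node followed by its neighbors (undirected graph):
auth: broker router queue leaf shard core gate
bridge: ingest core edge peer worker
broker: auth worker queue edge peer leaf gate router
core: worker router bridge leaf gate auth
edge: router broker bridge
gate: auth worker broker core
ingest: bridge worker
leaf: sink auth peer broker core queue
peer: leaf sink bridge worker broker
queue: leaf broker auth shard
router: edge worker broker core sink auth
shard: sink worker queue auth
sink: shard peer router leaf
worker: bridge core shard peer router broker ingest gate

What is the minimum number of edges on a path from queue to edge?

Level 0: queue
Level 1: auth, broker, leaf, shard
Level 2: core, edge, gate, peer, router, sink, worker
Level 3: bridge, ingest
edge first appears at level 2.

2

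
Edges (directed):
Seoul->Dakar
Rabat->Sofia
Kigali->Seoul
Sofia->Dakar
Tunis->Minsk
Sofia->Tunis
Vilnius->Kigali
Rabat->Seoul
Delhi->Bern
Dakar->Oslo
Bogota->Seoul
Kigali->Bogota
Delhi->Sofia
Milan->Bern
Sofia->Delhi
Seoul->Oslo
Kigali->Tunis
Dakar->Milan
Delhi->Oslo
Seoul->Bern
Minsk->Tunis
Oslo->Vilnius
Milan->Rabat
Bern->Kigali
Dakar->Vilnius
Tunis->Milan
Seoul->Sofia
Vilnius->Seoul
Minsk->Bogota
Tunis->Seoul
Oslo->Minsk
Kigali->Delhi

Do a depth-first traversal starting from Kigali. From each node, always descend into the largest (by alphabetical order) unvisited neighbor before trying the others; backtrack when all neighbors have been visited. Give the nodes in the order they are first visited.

Visit Kigali
Kigali → Tunis
Tunis → Seoul
Seoul → Sofia
Sofia → Delhi
Delhi → Oslo
Oslo → Vilnius
Oslo → Minsk
Minsk → Bogota
Delhi → Bern
Sofia → Dakar
Dakar → Milan
Milan → Rabat

Kigali, Tunis, Seoul, Sofia, Delhi, Oslo, Vilnius, Minsk, Bogota, Bern, Dakar, Milan, Rabat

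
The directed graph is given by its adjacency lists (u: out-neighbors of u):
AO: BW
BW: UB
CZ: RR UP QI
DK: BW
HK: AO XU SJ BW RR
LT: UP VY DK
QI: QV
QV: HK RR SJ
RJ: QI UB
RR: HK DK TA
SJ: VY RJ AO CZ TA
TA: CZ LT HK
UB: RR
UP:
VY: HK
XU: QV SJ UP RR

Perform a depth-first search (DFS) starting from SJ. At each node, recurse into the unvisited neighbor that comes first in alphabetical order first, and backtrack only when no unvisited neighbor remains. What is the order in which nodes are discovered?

Visit SJ
SJ → AO
AO → BW
BW → UB
UB → RR
RR → DK
RR → HK
HK → XU
XU → QV
XU → UP
RR → TA
TA → CZ
CZ → QI
TA → LT
LT → VY
SJ → RJ

SJ, AO, BW, UB, RR, DK, HK, XU, QV, UP, TA, CZ, QI, LT, VY, RJ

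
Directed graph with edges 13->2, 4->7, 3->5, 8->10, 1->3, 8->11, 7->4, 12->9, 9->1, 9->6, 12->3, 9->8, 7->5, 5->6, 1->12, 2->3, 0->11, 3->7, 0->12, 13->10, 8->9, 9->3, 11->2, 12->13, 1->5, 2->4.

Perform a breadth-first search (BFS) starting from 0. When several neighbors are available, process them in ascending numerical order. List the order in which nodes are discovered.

0 -> 11 -> 12 -> 2 -> 3 -> 9 -> 13 -> 4 -> 5 -> 7 -> 1 -> 6 -> 8 -> 10

Visit 0; enqueue 11, 12 → queue [11, 12]
Visit 11; enqueue 2 → queue [12, 2]
Visit 12; enqueue 3, 9, 13 → queue [2, 3, 9, 13]
Visit 2; enqueue 4 → queue [3, 9, 13, 4]
Visit 3; enqueue 5, 7 → queue [9, 13, 4, 5, 7]
Visit 9; enqueue 1, 6, 8 → queue [13, 4, 5, 7, 1, 6, 8]
Visit 13; enqueue 10 → queue [4, 5, 7, 1, 6, 8, 10]
Visit 4 → queue [5, 7, 1, 6, 8, 10]
Visit 5 → queue [7, 1, 6, 8, 10]
Visit 7 → queue [1, 6, 8, 10]
Visit 1 → queue [6, 8, 10]
Visit 6 → queue [8, 10]
Visit 8 → queue [10]
Visit 10 → queue []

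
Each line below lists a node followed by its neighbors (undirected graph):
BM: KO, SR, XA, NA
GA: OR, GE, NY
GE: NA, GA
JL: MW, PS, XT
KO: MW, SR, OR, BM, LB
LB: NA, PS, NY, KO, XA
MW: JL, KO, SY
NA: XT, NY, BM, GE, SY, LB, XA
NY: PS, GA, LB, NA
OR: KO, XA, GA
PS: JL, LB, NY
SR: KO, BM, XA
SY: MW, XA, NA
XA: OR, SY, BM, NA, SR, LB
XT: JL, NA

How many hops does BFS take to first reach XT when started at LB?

Level 0: LB
Level 1: KO, NA, NY, PS, XA
Level 2: BM, GA, GE, JL, MW, OR, SR, SY, XT
XT first appears at level 2.

2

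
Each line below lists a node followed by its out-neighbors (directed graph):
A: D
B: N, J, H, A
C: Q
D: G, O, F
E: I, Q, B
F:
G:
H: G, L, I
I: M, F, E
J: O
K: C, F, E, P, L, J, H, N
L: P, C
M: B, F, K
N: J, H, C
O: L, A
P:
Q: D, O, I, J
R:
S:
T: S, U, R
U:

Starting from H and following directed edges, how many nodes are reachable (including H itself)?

17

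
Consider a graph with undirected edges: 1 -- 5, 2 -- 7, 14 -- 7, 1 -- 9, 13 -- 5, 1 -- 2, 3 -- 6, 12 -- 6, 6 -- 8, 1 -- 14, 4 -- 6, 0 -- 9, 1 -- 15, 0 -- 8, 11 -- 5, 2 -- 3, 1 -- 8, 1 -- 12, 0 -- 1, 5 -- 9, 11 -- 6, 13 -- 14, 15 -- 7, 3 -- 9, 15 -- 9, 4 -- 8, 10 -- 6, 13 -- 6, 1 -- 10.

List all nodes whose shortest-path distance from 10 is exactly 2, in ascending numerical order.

0, 2, 3, 4, 5, 8, 9, 11, 12, 13, 14, 15

Level 0: 10
Level 1: 1, 6
Level 2: 0, 2, 3, 4, 5, 8, 9, 11, 12, 13, 14, 15
Level 3: 7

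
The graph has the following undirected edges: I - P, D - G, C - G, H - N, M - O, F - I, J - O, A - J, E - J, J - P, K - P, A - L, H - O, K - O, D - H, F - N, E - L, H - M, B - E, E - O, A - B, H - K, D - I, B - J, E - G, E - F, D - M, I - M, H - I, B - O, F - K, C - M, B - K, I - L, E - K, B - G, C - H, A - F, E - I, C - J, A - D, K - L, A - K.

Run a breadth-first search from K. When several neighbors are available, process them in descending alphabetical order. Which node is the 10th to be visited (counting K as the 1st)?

Visit K; enqueue P, O, L, H, F, E, B, A → queue [P, O, L, H, F, E, B, A]
Visit P; enqueue J, I → queue [O, L, H, F, E, B, A, J, I]
Visit O; enqueue M → queue [L, H, F, E, B, A, J, I, M]
Visit L → queue [H, F, E, B, A, J, I, M]
Visit H; enqueue N, D, C → queue [F, E, B, A, J, I, M, N, D, C]
Visit F → queue [E, B, A, J, I, M, N, D, C]
Visit E; enqueue G → queue [B, A, J, I, M, N, D, C, G]
Visit B → queue [A, J, I, M, N, D, C, G]
Visit A → queue [J, I, M, N, D, C, G]
Visit J → queue [I, M, N, D, C, G]
Visit I → queue [M, N, D, C, G]
Visit M → queue [N, D, C, G]
Visit N → queue [D, C, G]
Visit D → queue [C, G]
Visit C → queue [G]
Visit G → queue []

Visit order: K, P, O, L, H, F, E, B, A, J, I, M, N, D, C, G

J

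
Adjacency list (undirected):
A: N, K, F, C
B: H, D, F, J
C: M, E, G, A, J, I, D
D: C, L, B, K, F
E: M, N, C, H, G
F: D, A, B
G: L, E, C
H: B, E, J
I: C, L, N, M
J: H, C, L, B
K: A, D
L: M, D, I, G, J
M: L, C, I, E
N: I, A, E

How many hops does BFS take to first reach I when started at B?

Level 0: B
Level 1: D, F, H, J
Level 2: A, C, E, K, L
Level 3: G, I, M, N
I first appears at level 3.

3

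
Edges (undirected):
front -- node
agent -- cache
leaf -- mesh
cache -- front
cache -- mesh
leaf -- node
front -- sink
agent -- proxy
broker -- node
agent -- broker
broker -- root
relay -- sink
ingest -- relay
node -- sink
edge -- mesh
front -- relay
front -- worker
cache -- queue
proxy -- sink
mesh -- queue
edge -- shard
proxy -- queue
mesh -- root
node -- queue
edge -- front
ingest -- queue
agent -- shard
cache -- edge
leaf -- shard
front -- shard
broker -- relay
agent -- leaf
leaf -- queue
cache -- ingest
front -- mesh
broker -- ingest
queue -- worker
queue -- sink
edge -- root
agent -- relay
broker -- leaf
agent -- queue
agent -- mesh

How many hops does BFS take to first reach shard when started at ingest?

3

Level 0: ingest
Level 1: broker, cache, queue, relay
Level 2: agent, edge, front, leaf, mesh, node, proxy, root, sink, worker
Level 3: shard
shard first appears at level 3.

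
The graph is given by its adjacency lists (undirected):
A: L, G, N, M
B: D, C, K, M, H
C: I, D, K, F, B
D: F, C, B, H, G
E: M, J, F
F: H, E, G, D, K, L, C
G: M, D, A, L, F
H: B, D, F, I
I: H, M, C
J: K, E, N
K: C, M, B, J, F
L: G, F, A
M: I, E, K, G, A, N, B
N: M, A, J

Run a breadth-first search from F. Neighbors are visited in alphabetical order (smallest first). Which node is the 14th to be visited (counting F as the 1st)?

Visit F; enqueue C, D, E, G, H, K, L → queue [C, D, E, G, H, K, L]
Visit C; enqueue B, I → queue [D, E, G, H, K, L, B, I]
Visit D → queue [E, G, H, K, L, B, I]
Visit E; enqueue J, M → queue [G, H, K, L, B, I, J, M]
Visit G; enqueue A → queue [H, K, L, B, I, J, M, A]
Visit H → queue [K, L, B, I, J, M, A]
Visit K → queue [L, B, I, J, M, A]
Visit L → queue [B, I, J, M, A]
Visit B → queue [I, J, M, A]
Visit I → queue [J, M, A]
Visit J; enqueue N → queue [M, A, N]
Visit M → queue [A, N]
Visit A → queue [N]
Visit N → queue []

Visit order: F, C, D, E, G, H, K, L, B, I, J, M, A, N

N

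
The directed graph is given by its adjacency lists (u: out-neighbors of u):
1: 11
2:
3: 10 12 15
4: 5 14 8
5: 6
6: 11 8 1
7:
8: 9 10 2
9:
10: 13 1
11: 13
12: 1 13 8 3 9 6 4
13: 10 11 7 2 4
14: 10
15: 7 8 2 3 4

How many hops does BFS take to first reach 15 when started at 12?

2

Level 0: 12
Level 1: 1, 3, 4, 6, 8, 9, 13
Level 2: 2, 5, 7, 10, 11, 14, 15
15 first appears at level 2.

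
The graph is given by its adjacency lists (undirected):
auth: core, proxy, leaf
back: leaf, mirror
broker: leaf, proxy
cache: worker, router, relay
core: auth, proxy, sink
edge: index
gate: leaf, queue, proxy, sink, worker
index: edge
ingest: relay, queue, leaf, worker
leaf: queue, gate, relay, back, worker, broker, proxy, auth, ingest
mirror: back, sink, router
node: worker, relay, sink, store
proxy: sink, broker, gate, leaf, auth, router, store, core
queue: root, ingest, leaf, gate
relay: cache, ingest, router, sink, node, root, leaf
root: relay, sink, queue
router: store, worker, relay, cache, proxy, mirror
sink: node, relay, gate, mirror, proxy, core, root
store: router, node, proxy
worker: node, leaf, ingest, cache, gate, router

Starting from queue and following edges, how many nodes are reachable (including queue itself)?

18

BFS from queue visits: queue, root, ingest, leaf, gate, relay, sink, worker, back, broker, proxy, auth, cache, router, node, mirror, core, store
Reachable nodes: 18 of 20 total.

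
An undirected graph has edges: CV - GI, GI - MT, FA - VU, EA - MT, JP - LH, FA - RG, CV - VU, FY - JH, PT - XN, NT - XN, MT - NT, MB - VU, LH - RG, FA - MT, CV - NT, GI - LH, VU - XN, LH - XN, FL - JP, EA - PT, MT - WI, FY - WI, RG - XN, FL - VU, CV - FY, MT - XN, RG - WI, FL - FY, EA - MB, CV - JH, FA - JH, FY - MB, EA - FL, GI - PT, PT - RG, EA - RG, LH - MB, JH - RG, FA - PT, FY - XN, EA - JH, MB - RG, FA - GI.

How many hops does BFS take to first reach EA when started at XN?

2

Level 0: XN
Level 1: FY, LH, MT, NT, PT, RG, VU
Level 2: CV, EA, FA, FL, GI, JH, JP, MB, WI
EA first appears at level 2.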